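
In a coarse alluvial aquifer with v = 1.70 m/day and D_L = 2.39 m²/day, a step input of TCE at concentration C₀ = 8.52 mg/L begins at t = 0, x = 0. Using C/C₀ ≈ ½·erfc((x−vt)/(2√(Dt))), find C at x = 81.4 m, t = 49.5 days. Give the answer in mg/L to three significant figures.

4.86 mg/L

For a continuous step input, C/C₀ ≈ ½·erfc((x−vt)/(2√(Dt))).
vt = 1.70 × 49.5 = 84.15 m and 2√(Dt) = 2√(2.39 × 49.5) = 21.75 m.
Argument (x−vt)/(2√(Dt)) = (81.4 − 84.15)/21.75 = -0.1264; ½·erfc(-0.1264) = 0.5709.
C = 8.52 × 0.5709 = 4.86 mg/L.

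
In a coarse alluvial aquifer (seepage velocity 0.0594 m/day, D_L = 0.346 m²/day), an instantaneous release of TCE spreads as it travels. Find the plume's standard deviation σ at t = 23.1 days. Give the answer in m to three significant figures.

Dispersive spreading gives a Gaussian with σ² = 2Dt; advection only shifts the center.
σ = √(2 × 0.346 × 23.1) = 4.00 m.

4.00 m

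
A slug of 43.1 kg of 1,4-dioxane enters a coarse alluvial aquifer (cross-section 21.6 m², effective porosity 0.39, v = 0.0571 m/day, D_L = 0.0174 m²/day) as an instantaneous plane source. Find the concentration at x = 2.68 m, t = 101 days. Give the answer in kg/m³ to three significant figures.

For an instantaneous plane source, C(x,t) = M/(n_e·A·√(4πDt)) · exp(−(x−vt)²/(4Dt)), with n_e·A the pore (flow) area.
Plume center vt = 0.0571 × 101 = 5.7671 m, so the well at 2.68 m is 3.0871 m upgradient of the peak.
√(4πDt) = 4.699 m, giving peak height M/(n_e·A·√(4πDt)) = 43.1/(0.39 × 21.6 × 4.699) = 1.089 kg/m³.
(x−vt)²/(4Dt) = (-3.0871)²/(4 × 0.0174 × 101) = 1.356; exp(−1.356) = 0.2577.
C = 1.089 × 0.2577 = 0.281 kg/m³.

0.281 kg/m³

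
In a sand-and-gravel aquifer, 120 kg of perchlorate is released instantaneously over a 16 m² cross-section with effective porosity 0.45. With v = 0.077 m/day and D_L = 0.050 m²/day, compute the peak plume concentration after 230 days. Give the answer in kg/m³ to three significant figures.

The peak of an instantaneous 1D plume sits at x = vt; there the Gaussian factor is 1 and C_max = M/(n_e·A·√(4πDt)), where n_e·A is the pore area the mass is dissolved in.
√(4πDt) = √(4π × 0.050 × 230) = 12.02 m, so C_max = 120/(0.45 × 16 × 12.02) = 1.39 kg/m³.

1.39 kg/m³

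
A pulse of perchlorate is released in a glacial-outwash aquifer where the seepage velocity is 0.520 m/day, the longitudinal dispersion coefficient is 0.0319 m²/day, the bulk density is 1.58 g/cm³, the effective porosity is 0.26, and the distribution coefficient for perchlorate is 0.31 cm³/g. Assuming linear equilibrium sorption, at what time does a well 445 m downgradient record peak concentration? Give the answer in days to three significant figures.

Retardation factor R = 1 + ρ_b·K_d/n = 1 + 1.58 × 0.31/0.26 = 2.884.
Sorption retards both mechanisms: v_R = v/R = 0.1803 m/day, D_R = D/R = 0.01106 m²/day.
Peak time from v_R²t² + 2D_R t − x² = 0: t = (√(D_R² + v_R²x²) − D_R)/v_R².
√(D_R² + v_R²x²) = √(0.01106² + 0.1803² × 445²) = 80.23; v_R² = 0.03251.
t = (80.23 − 0.01106)/0.03251 = 2470 days.

2470 days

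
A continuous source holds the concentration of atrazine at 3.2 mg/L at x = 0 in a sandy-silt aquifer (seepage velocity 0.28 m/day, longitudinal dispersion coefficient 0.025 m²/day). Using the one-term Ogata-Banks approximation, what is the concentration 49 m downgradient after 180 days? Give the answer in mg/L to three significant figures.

For a continuous step input, C/C₀ ≈ ½·erfc((x−vt)/(2√(Dt))).
vt = 0.28 × 180 = 50.4 m and 2√(Dt) = 2√(0.025 × 180) = 4.243 m.
Argument (x−vt)/(2√(Dt)) = (49 − 50.4)/4.243 = -0.3300; ½·erfc(-0.3300) = 0.6796.
C = 3.2 × 0.6796 = 2.17 mg/L.

2.17 mg/L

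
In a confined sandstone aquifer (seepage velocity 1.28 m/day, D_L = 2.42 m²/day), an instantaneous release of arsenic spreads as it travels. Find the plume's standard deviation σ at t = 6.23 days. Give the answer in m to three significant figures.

5.49 m

Dispersive spreading gives a Gaussian with σ² = 2Dt; advection only shifts the center.
σ = √(2 × 2.42 × 6.23) = 5.49 m.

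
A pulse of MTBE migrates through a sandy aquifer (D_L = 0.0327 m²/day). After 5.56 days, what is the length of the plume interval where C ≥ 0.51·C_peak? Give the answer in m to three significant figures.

1.40 m

The plume is Gaussian with σ = √(2Dt) = √(2 × 0.0327 × 5.56) = 0.6030 m.
C/C_peak = exp(−Δx²/(2σ²)) = 0.51 ⇒ Δx = σ·√(−2 ln 0.51) = 0.6030 × 1.160 = 0.6995 m.
Width = 2Δx = 1.40 m.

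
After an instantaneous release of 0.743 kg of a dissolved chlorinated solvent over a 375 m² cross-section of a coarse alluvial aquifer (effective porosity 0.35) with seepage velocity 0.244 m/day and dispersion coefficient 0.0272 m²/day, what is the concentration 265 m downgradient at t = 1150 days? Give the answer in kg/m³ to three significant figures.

4.08e-05 kg/m³

For an instantaneous plane source, C(x,t) = M/(n_e·A·√(4πDt)) · exp(−(x−vt)²/(4Dt)), with n_e·A the pore (flow) area.
Plume center vt = 0.244 × 1150 = 280.6 m, so the well at 265 m is 15.6 m upgradient of the peak.
√(4πDt) = 19.83 m, giving peak height M/(n_e·A·√(4πDt)) = 0.743/(0.35 × 375 × 19.83) = 0.0002855 kg/m³.
(x−vt)²/(4Dt) = (-15.6)²/(4 × 0.0272 × 1150) = 1.945; exp(−1.945) = 0.1430.
C = 0.0002855 × 0.1430 = 4.08e-05 kg/m³.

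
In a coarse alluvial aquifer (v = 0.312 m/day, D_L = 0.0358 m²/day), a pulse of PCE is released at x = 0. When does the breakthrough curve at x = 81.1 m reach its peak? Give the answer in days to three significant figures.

For the 1D instantaneous-source solution, setting ∂C/∂t = 0 at fixed x gives v²t² + 2Dt − x² = 0, so t = (√(D² + v²x²) − D)/v².
√(D² + v²x²) = √(0.0358² + 0.312² × 81.1²) = 25.30; v² = 0.097344.
t = (25.30 − 0.0358)/0.097344 = 260 days (vs. the pure-advection estimate x/v = 260 d).

260 days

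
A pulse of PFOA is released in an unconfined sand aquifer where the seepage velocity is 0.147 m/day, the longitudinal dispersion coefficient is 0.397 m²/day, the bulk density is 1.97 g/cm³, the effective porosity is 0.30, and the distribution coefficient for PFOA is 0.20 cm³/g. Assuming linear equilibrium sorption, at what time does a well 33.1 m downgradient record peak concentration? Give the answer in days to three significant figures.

480 days

Retardation factor R = 1 + ρ_b·K_d/n = 1 + 1.97 × 0.20/0.30 = 2.313.
Sorption retards both mechanisms: v_R = v/R = 0.06355 m/day, D_R = D/R = 0.1716 m²/day.
Peak time from v_R²t² + 2D_R t − x² = 0: t = (√(D_R² + v_R²x²) − D_R)/v_R².
√(D_R² + v_R²x²) = √(0.1716² + 0.06355² × 33.1²) = 2.110; v_R² = 0.004039.
t = (2.110 − 0.1716)/0.004039 = 480 days.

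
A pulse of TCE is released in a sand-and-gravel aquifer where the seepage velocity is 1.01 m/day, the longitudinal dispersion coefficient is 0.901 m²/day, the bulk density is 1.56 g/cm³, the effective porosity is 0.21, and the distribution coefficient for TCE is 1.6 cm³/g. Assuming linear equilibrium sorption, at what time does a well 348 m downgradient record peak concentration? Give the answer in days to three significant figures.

Retardation factor R = 1 + ρ_b·K_d/n = 1 + 1.56 × 1.6/0.21 = 12.89.
Sorption retards both mechanisms: v_R = v/R = 0.07836 m/day, D_R = D/R = 0.06990 m²/day.
Peak time from v_R²t² + 2D_R t − x² = 0: t = (√(D_R² + v_R²x²) − D_R)/v_R².
√(D_R² + v_R²x²) = √(0.06990² + 0.07836² × 348²) = 27.27; v_R² = 0.006140.
t = (27.27 − 0.06990)/0.006140 = 4430 days.

4430 days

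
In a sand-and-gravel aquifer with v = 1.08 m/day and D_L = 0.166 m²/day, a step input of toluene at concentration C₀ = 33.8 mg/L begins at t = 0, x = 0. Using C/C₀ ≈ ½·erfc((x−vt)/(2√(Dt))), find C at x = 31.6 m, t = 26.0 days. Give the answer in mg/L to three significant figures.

3.90 mg/L

For a continuous step input, C/C₀ ≈ ½·erfc((x−vt)/(2√(Dt))).
vt = 1.08 × 26.0 = 28.08 m and 2√(Dt) = 2√(0.166 × 26.0) = 4.155 m.
Argument (x−vt)/(2√(Dt)) = (31.6 − 28.08)/4.155 = 0.8472; ½·erfc(0.8472) = 0.1154.
C = 33.8 × 0.1154 = 3.90 mg/L.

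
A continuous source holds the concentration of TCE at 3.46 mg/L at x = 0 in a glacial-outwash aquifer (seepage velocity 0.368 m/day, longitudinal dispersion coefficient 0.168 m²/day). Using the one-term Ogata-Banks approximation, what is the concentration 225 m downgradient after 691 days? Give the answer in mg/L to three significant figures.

For a continuous step input, C/C₀ ≈ ½·erfc((x−vt)/(2√(Dt))).
vt = 0.368 × 691 = 254.288 m and 2√(Dt) = 2√(0.168 × 691) = 21.55 m.
Argument (x−vt)/(2√(Dt)) = (225 − 254.288)/21.55 = -1.359; ½·erfc(-1.359) = 0.9727.
C = 3.46 × 0.9727 = 3.37 mg/L.

3.37 mg/L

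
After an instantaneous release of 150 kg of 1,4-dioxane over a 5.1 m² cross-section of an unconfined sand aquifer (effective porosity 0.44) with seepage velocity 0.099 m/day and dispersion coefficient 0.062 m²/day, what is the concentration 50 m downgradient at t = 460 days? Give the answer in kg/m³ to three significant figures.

For an instantaneous plane source, C(x,t) = M/(n_e·A·√(4πDt)) · exp(−(x−vt)²/(4Dt)), with n_e·A the pore (flow) area.
Plume center vt = 0.099 × 460 = 45.54 m, so the well at 50 m is 4.46 m downgradient of the peak.
√(4πDt) = 18.93 m, giving peak height M/(n_e·A·√(4πDt)) = 150/(0.44 × 5.1 × 18.93) = 3.531 kg/m³.
(x−vt)²/(4Dt) = (4.46)²/(4 × 0.062 × 460) = 0.1744; exp(−0.1744) = 0.8400.
C = 3.531 × 0.8400 = 2.97 kg/m³.

2.97 kg/m³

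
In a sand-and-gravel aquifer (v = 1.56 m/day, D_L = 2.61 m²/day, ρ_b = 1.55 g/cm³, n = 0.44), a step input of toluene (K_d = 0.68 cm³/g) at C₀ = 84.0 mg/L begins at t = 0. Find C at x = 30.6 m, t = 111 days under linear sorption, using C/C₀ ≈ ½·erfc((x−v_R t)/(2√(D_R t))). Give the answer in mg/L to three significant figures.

Retardation factor R = 1 + ρ_b·K_d/n = 1 + 1.55 × 0.68/0.44 = 3.395.
Sorption retards both mechanisms: v_R = v/R = 0.4595 m/day, D_R = D/R = 0.7688 m²/day.
v_R·t = 0.4595 × 111 = 51.0045 m; 2√(D_R t) = 18.48 m; argument = (30.6 − 51.0045)/18.48 = -1.104.
C = C₀ × ½·erfc(-1.104) = 84.0 × 0.9408 = 79.0 mg/L.

79.0 mg/L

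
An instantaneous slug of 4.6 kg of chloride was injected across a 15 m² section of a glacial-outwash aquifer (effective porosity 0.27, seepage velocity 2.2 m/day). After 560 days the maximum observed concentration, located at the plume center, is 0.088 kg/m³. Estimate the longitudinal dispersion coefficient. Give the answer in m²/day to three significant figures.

At the plume center C_max = M/(n_e·A·√(4πDt)), so D = M²/(4πt·(n_e·A·C_max)²).
n_e·A·C_max = 0.27 × 15 × 0.088 = 0.3564 kg/m.
D = 4.6²/(4π × 560 × 0.3564²) = 0.0237 m²/day.

0.0237 m²/day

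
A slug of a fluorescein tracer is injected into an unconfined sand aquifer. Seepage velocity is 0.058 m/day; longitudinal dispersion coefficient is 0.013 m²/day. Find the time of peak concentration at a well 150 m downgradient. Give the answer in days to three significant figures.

2580 days

For the 1D instantaneous-source solution, setting ∂C/∂t = 0 at fixed x gives v²t² + 2Dt − x² = 0, so t = (√(D² + v²x²) − D)/v².
√(D² + v²x²) = √(0.013² + 0.058² × 150²) = 8.700; v² = 0.003364.
t = (8.700 − 0.013)/0.003364 = 2580 days (vs. the pure-advection estimate x/v = 2590 d).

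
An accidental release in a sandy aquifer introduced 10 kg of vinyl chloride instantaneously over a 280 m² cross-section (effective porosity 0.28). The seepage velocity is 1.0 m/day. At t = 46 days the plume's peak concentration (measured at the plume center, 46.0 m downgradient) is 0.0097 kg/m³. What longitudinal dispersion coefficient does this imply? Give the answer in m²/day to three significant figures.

0.299 m²/day

At the plume center C_max = M/(n_e·A·√(4πDt)), so D = M²/(4πt·(n_e·A·C_max)²).
n_e·A·C_max = 0.28 × 280 × 0.0097 = 0.7605 kg/m.
D = 10²/(4π × 46 × 0.7605²) = 0.299 m²/day.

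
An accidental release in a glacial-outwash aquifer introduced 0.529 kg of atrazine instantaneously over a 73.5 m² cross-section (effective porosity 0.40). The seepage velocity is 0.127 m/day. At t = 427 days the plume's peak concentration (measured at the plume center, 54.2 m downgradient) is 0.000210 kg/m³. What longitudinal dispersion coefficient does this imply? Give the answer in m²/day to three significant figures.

At the plume center C_max = M/(n_e·A·√(4πDt)), so D = M²/(4πt·(n_e·A·C_max)²).
n_e·A·C_max = 0.40 × 73.5 × 0.000210 = 0.006174 kg/m.
D = 0.529²/(4π × 427 × 0.006174²) = 1.37 m²/day.

1.37 m²/day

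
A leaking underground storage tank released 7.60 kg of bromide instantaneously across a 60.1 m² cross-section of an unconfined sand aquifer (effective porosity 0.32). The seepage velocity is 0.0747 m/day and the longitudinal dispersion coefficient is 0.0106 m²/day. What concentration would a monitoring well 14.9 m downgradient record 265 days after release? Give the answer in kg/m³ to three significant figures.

0.00788 kg/m³

For an instantaneous plane source, C(x,t) = M/(n_e·A·√(4πDt)) · exp(−(x−vt)²/(4Dt)), with n_e·A the pore (flow) area.
Plume center vt = 0.0747 × 265 = 19.7955 m, so the well at 14.9 m is 4.8955 m upgradient of the peak.
√(4πDt) = 5.941 m, giving peak height M/(n_e·A·√(4πDt)) = 7.60/(0.32 × 60.1 × 5.941) = 0.06652 kg/m³.
(x−vt)²/(4Dt) = (-4.8955)²/(4 × 0.0106 × 265) = 2.133; exp(−2.133) = 0.1185.
C = 0.06652 × 0.1185 = 0.00788 kg/m³.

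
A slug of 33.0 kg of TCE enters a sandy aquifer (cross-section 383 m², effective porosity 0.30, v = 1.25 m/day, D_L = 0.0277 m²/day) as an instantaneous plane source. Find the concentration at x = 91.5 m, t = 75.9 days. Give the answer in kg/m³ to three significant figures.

0.0144 kg/m³

For an instantaneous plane source, C(x,t) = M/(n_e·A·√(4πDt)) · exp(−(x−vt)²/(4Dt)), with n_e·A the pore (flow) area.
Plume center vt = 1.25 × 75.9 = 94.875 m, so the well at 91.5 m is 3.375 m upgradient of the peak.
√(4πDt) = 5.140 m, giving peak height M/(n_e·A·√(4πDt)) = 33.0/(0.30 × 383 × 5.140) = 0.05588 kg/m³.
(x−vt)²/(4Dt) = (-3.375)²/(4 × 0.0277 × 75.9) = 1.354; exp(−1.354) = 0.2582.
C = 0.05588 × 0.2582 = 0.0144 kg/m³.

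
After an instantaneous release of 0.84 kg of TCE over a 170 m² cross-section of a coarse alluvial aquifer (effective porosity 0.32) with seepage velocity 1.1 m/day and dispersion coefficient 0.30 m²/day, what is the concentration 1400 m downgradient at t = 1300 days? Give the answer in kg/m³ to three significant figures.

For an instantaneous plane source, C(x,t) = M/(n_e·A·√(4πDt)) · exp(−(x−vt)²/(4Dt)), with n_e·A the pore (flow) area.
Plume center vt = 1.1 × 1300 = 1430 m, so the well at 1400 m is 30 m upgradient of the peak.
√(4πDt) = 70.01 m, giving peak height M/(n_e·A·√(4πDt)) = 0.84/(0.32 × 170 × 70.01) = 0.0002206 kg/m³.
(x−vt)²/(4Dt) = (-30)²/(4 × 0.30 × 1300) = 0.5769; exp(−0.5769) = 0.5616.
C = 0.0002206 × 0.5616 = 0.000124 kg/m³.

0.000124 kg/m³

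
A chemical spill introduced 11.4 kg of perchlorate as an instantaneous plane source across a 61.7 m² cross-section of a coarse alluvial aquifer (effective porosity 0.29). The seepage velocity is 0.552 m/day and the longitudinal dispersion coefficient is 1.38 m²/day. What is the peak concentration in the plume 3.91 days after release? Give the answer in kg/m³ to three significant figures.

0.0774 kg/m³

The peak of an instantaneous 1D plume sits at x = vt; there the Gaussian factor is 1 and C_max = M/(n_e·A·√(4πDt)), where n_e·A is the pore area the mass is dissolved in.
√(4πDt) = √(4π × 1.38 × 3.91) = 8.234 m, so C_max = 11.4/(0.29 × 61.7 × 8.234) = 0.0774 kg/m³.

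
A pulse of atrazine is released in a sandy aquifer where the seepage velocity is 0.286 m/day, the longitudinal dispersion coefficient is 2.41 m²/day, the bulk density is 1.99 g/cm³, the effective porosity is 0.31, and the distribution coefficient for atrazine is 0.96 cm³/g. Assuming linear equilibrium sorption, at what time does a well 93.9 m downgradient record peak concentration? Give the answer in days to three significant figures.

Retardation factor R = 1 + ρ_b·K_d/n = 1 + 1.99 × 0.96/0.31 = 7.163.
Sorption retards both mechanisms: v_R = v/R = 0.03993 m/day, D_R = D/R = 0.3365 m²/day.
Peak time from v_R²t² + 2D_R t − x² = 0: t = (√(D_R² + v_R²x²) − D_R)/v_R².
√(D_R² + v_R²x²) = √(0.3365² + 0.03993² × 93.9²) = 3.764; v_R² = 0.001594.
t = (3.764 − 0.3365)/0.001594 = 2150 days.

2150 days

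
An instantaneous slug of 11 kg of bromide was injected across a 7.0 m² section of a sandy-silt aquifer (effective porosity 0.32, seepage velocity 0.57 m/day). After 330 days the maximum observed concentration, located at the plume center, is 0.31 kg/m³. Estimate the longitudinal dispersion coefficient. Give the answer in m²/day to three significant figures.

0.0605 m²/day

At the plume center C_max = M/(n_e·A·√(4πDt)), so D = M²/(4πt·(n_e·A·C_max)²).
n_e·A·C_max = 0.32 × 7.0 × 0.31 = 0.6944 kg/m.
D = 11²/(4π × 330 × 0.6944²) = 0.0605 m²/day.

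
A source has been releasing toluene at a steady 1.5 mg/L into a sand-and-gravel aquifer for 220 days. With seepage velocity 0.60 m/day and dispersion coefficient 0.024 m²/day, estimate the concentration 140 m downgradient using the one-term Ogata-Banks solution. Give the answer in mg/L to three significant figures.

For a continuous step input, C/C₀ ≈ ½·erfc((x−vt)/(2√(Dt))).
vt = 0.60 × 220 = 132 m and 2√(Dt) = 2√(0.024 × 220) = 4.596 m.
Argument (x−vt)/(2√(Dt)) = (140 − 132)/4.596 = 1.741; ½·erfc(1.741) = 0.006905.
C = 1.5 × 0.006905 = 0.0104 mg/L.

0.0104 mg/L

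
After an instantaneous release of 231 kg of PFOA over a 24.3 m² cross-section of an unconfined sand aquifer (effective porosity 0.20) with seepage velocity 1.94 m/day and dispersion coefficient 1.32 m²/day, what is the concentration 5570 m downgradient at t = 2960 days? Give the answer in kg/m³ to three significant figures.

0.0320 kg/m³

For an instantaneous plane source, C(x,t) = M/(n_e·A·√(4πDt)) · exp(−(x−vt)²/(4Dt)), with n_e·A the pore (flow) area.
Plume center vt = 1.94 × 2960 = 5742.4 m, so the well at 5570 m is 172.4 m upgradient of the peak.
√(4πDt) = 221.6 m, giving peak height M/(n_e·A·√(4πDt)) = 231/(0.20 × 24.3 × 221.6) = 0.2145 kg/m³.
(x−vt)²/(4Dt) = (-172.4)²/(4 × 1.32 × 2960) = 1.902; exp(−1.902) = 0.1493.
C = 0.2145 × 0.1493 = 0.0320 kg/m³.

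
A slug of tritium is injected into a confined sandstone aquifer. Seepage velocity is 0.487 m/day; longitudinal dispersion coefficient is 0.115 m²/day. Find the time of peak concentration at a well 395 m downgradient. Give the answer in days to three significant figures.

811 days

For the 1D instantaneous-source solution, setting ∂C/∂t = 0 at fixed x gives v²t² + 2Dt − x² = 0, so t = (√(D² + v²x²) − D)/v².
√(D² + v²x²) = √(0.115² + 0.487² × 395²) = 192.4; v² = 0.237169.
t = (192.4 − 0.115)/0.237169 = 811 days (vs. the pure-advection estimate x/v = 811 d).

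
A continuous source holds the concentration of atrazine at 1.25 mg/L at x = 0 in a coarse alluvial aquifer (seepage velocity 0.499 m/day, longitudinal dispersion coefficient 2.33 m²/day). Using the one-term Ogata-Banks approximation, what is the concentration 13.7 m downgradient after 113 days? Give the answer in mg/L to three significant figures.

For a continuous step input, C/C₀ ≈ ½·erfc((x−vt)/(2√(Dt))).
vt = 0.499 × 113 = 56.387 m and 2√(Dt) = 2√(2.33 × 113) = 32.45 m.
Argument (x−vt)/(2√(Dt)) = (13.7 − 56.387)/32.45 = -1.315; ½·erfc(-1.315) = 0.9685.
C = 1.25 × 0.9685 = 1.21 mg/L.

1.21 mg/L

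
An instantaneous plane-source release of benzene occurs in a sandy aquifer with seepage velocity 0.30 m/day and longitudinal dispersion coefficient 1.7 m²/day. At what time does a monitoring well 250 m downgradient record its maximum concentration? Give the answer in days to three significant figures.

For the 1D instantaneous-source solution, setting ∂C/∂t = 0 at fixed x gives v²t² + 2Dt − x² = 0, so t = (√(D² + v²x²) − D)/v².
√(D² + v²x²) = √(1.7² + 0.30² × 250²) = 75.02; v² = 0.09.
t = (75.02 − 1.7)/0.09 = 815 days (vs. the pure-advection estimate x/v = 833 d).

815 days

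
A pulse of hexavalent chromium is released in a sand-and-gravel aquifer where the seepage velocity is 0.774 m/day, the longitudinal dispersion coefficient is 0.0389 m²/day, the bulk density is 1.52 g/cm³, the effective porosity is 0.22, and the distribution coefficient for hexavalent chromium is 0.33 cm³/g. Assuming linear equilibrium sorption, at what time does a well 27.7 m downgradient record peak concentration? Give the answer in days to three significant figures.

Retardation factor R = 1 + ρ_b·K_d/n = 1 + 1.52 × 0.33/0.22 = 3.280.
Sorption retards both mechanisms: v_R = v/R = 0.2360 m/day, D_R = D/R = 0.01186 m²/day.
Peak time from v_R²t² + 2D_R t − x² = 0: t = (√(D_R² + v_R²x²) − D_R)/v_R².
√(D_R² + v_R²x²) = √(0.01186² + 0.2360² × 27.7²) = 6.537; v_R² = 0.05570.
t = (6.537 − 0.01186)/0.05570 = 117 days.

117 days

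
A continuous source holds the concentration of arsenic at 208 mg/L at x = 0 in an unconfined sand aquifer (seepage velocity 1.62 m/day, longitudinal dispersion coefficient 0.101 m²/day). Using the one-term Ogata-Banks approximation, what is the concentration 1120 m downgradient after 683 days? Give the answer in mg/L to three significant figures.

For a continuous step input, C/C₀ ≈ ½·erfc((x−vt)/(2√(Dt))).
vt = 1.62 × 683 = 1106.46 m and 2√(Dt) = 2√(0.101 × 683) = 16.61 m.
Argument (x−vt)/(2√(Dt)) = (1120 − 1106.46)/16.61 = 0.8152; ½·erfc(0.8152) = 0.1245.
C = 208 × 0.1245 = 25.9 mg/L.

25.9 mg/L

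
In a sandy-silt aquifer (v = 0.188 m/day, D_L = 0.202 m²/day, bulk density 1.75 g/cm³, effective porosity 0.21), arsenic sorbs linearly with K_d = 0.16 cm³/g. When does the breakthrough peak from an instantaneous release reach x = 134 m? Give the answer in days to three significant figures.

Retardation factor R = 1 + ρ_b·K_d/n = 1 + 1.75 × 0.16/0.21 = 2.333.
Sorption retards both mechanisms: v_R = v/R = 0.08058 m/day, D_R = D/R = 0.08658 m²/day.
Peak time from v_R²t² + 2D_R t − x² = 0: t = (√(D_R² + v_R²x²) − D_R)/v_R².
√(D_R² + v_R²x²) = √(0.08658² + 0.08058² × 134²) = 10.80; v_R² = 0.006493.
t = (10.80 − 0.08658)/0.006493 = 1650 days.

1650 days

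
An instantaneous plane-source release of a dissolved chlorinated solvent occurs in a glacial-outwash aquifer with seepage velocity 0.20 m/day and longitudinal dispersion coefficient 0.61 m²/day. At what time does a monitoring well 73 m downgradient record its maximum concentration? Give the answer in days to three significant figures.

For the 1D instantaneous-source solution, setting ∂C/∂t = 0 at fixed x gives v²t² + 2Dt − x² = 0, so t = (√(D² + v²x²) − D)/v².
√(D² + v²x²) = √(0.61² + 0.20² × 73²) = 14.61; v² = 0.04.
t = (14.61 − 0.61)/0.04 = 350 days (vs. the pure-advection estimate x/v = 365 d).

350 days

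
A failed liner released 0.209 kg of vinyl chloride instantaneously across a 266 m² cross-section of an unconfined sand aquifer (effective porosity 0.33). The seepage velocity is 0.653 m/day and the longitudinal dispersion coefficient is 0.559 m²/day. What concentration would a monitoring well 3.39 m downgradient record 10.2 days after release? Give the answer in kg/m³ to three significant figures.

For an instantaneous plane source, C(x,t) = M/(n_e·A·√(4πDt)) · exp(−(x−vt)²/(4Dt)), with n_e·A the pore (flow) area.
Plume center vt = 0.653 × 10.2 = 6.6606 m, so the well at 3.39 m is 3.2706 m upgradient of the peak.
√(4πDt) = 8.465 m, giving peak height M/(n_e·A·√(4πDt)) = 0.209/(0.33 × 266 × 8.465) = 0.0002813 kg/m³.
(x−vt)²/(4Dt) = (-3.2706)²/(4 × 0.559 × 10.2) = 0.4690; exp(−0.4690) = 0.6256.
C = 0.0002813 × 0.6256 = 0.000176 kg/m³.

0.000176 kg/m³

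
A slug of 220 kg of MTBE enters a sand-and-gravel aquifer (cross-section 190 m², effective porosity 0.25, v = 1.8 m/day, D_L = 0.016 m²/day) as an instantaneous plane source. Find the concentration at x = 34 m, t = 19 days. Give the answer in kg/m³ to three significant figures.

2.29 kg/m³

For an instantaneous plane source, C(x,t) = M/(n_e·A·√(4πDt)) · exp(−(x−vt)²/(4Dt)), with n_e·A the pore (flow) area.
Plume center vt = 1.8 × 19 = 34.2 m, so the well at 34 m is 0.2 m upgradient of the peak.
√(4πDt) = 1.955 m, giving peak height M/(n_e·A·√(4πDt)) = 220/(0.25 × 190 × 1.955) = 2.369 kg/m³.
(x−vt)²/(4Dt) = (-0.2)²/(4 × 0.016 × 19) = 0.03289; exp(−0.03289) = 0.9676.
C = 2.369 × 0.9676 = 2.29 kg/m³.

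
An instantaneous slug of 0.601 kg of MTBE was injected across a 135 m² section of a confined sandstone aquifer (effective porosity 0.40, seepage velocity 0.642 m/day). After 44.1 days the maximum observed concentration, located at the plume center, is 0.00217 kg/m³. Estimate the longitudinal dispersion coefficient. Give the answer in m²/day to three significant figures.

0.0475 m²/day

At the plume center C_max = M/(n_e·A·√(4πDt)), so D = M²/(4πt·(n_e·A·C_max)²).
n_e·A·C_max = 0.40 × 135 × 0.00217 = 0.1172 kg/m.
D = 0.601²/(4π × 44.1 × 0.1172²) = 0.0475 m²/day.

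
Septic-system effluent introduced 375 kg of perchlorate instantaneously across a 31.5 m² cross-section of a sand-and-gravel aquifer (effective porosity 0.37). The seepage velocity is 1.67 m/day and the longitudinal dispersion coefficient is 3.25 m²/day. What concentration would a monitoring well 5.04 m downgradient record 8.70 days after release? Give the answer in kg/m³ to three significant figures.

For an instantaneous plane source, C(x,t) = M/(n_e·A·√(4πDt)) · exp(−(x−vt)²/(4Dt)), with n_e·A the pore (flow) area.
Plume center vt = 1.67 × 8.70 = 14.529 m, so the well at 5.04 m is 9.489 m upgradient of the peak.
√(4πDt) = 18.85 m, giving peak height M/(n_e·A·√(4πDt)) = 375/(0.37 × 31.5 × 18.85) = 1.707 kg/m³.
(x−vt)²/(4Dt) = (-9.489)²/(4 × 3.25 × 8.70) = 0.7961; exp(−0.7961) = 0.4511.
C = 1.707 × 0.4511 = 0.770 kg/m³.

0.770 kg/m³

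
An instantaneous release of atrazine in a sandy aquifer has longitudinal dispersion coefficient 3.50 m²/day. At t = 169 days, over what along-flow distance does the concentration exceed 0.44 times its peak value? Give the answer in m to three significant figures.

The plume is Gaussian with σ = √(2Dt) = √(2 × 3.50 × 169) = 34.39 m.
C/C_peak = exp(−Δx²/(2σ²)) = 0.44 ⇒ Δx = σ·√(−2 ln 0.44) = 34.39 × 1.281 = 44.05 m.
Width = 2Δx = 88.1 m.

88.1 m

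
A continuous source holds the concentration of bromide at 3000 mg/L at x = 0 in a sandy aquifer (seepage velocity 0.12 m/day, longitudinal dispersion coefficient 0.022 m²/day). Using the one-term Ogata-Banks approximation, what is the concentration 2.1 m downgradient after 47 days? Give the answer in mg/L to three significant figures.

For a continuous step input, C/C₀ ≈ ½·erfc((x−vt)/(2√(Dt))).
vt = 0.12 × 47 = 5.64 m and 2√(Dt) = 2√(0.022 × 47) = 2.034 m.
Argument (x−vt)/(2√(Dt)) = (2.1 − 5.64)/2.034 = -1.740; ½·erfc(-1.740) = 0.9931.
C = 3000 × 0.9931 = 2980 mg/L.

2980 mg/L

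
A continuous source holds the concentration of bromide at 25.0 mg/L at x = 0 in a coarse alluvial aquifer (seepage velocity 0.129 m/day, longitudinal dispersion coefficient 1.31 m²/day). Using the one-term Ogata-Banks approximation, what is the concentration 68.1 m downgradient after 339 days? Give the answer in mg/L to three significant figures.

5.17 mg/L

For a continuous step input, C/C₀ ≈ ½·erfc((x−vt)/(2√(Dt))).
vt = 0.129 × 339 = 43.731 m and 2√(Dt) = 2√(1.31 × 339) = 42.15 m.
Argument (x−vt)/(2√(Dt)) = (68.1 − 43.731)/42.15 = 0.5781; ½·erfc(0.5781) = 0.2068.
C = 25.0 × 0.2068 = 5.17 mg/L.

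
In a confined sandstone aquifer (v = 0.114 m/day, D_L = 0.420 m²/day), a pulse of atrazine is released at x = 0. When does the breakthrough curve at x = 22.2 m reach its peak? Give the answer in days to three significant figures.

For the 1D instantaneous-source solution, setting ∂C/∂t = 0 at fixed x gives v²t² + 2Dt − x² = 0, so t = (√(D² + v²x²) − D)/v².
√(D² + v²x²) = √(0.420² + 0.114² × 22.2²) = 2.565; v² = 0.012996.
t = (2.565 − 0.420)/0.012996 = 165 days (vs. the pure-advection estimate x/v = 195 d).

165 days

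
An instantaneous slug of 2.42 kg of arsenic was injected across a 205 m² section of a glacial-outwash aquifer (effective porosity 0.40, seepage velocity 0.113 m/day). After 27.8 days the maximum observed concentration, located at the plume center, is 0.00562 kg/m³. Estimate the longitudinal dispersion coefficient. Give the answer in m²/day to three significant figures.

0.0789 m²/day

At the plume center C_max = M/(n_e·A·√(4πDt)), so D = M²/(4πt·(n_e·A·C_max)²).
n_e·A·C_max = 0.40 × 205 × 0.00562 = 0.4608 kg/m.
D = 2.42²/(4π × 27.8 × 0.4608²) = 0.0789 m²/day.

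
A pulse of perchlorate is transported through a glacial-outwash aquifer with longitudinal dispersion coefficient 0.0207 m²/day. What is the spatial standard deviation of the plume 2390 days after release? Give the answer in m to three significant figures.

9.95 m

Dispersive spreading gives a Gaussian with σ² = 2Dt; advection only shifts the center.
σ = √(2 × 0.0207 × 2390) = 9.95 m.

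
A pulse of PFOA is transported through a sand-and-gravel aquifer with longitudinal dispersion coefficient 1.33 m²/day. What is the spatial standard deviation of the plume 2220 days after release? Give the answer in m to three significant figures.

76.8 m

Dispersive spreading gives a Gaussian with σ² = 2Dt; advection only shifts the center.
σ = √(2 × 1.33 × 2220) = 76.8 m.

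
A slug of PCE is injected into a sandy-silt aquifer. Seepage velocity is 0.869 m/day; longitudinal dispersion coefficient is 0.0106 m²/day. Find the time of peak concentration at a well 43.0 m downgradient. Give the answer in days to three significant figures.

49.5 days

For the 1D instantaneous-source solution, setting ∂C/∂t = 0 at fixed x gives v²t² + 2Dt − x² = 0, so t = (√(D² + v²x²) − D)/v².
√(D² + v²x²) = √(0.0106² + 0.869² × 43.0²) = 37.37; v² = 0.755161.
t = (37.37 − 0.0106)/0.755161 = 49.5 days (vs. the pure-advection estimate x/v = 49.5 d).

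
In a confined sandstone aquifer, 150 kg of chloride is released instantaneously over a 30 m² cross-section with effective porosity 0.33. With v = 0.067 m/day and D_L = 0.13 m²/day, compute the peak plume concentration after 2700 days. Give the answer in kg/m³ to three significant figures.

The peak of an instantaneous 1D plume sits at x = vt; there the Gaussian factor is 1 and C_max = M/(n_e·A·√(4πDt)), where n_e·A is the pore area the mass is dissolved in.
√(4πDt) = √(4π × 0.13 × 2700) = 66.41 m, so C_max = 150/(0.33 × 30 × 66.41) = 0.228 kg/m³.

0.228 kg/m³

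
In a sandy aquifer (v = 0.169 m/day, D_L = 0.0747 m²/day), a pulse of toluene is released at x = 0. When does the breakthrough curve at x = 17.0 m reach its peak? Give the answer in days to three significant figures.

For the 1D instantaneous-source solution, setting ∂C/∂t = 0 at fixed x gives v²t² + 2Dt − x² = 0, so t = (√(D² + v²x²) − D)/v².
√(D² + v²x²) = √(0.0747² + 0.169² × 17.0²) = 2.874; v² = 0.028561.
t = (2.874 − 0.0747)/0.028561 = 98.0 days (vs. the pure-advection estimate x/v = 101 d).

98.0 days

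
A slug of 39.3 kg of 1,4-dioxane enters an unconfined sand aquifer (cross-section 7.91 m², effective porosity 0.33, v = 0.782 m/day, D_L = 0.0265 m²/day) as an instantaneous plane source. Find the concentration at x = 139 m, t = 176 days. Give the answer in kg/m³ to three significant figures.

1.78 kg/m³

For an instantaneous plane source, C(x,t) = M/(n_e·A·√(4πDt)) · exp(−(x−vt)²/(4Dt)), with n_e·A the pore (flow) area.
Plume center vt = 0.782 × 176 = 137.632 m, so the well at 139 m is 1.368 m downgradient of the peak.
√(4πDt) = 7.656 m, giving peak height M/(n_e·A·√(4πDt)) = 39.3/(0.33 × 7.91 × 7.656) = 1.967 kg/m³.
(x−vt)²/(4Dt) = (1.368)²/(4 × 0.0265 × 176) = 0.1003; exp(−0.1003) = 0.9046.
C = 1.967 × 0.9046 = 1.78 kg/m³.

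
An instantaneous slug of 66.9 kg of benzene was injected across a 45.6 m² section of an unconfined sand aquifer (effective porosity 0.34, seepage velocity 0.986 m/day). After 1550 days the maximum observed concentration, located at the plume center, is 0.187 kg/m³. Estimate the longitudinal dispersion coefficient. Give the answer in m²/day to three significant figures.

0.0273 m²/day

At the plume center C_max = M/(n_e·A·√(4πDt)), so D = M²/(4πt·(n_e·A·C_max)²).
n_e·A·C_max = 0.34 × 45.6 × 0.187 = 2.899 kg/m.
D = 66.9²/(4π × 1550 × 2.899²) = 0.0273 m²/day.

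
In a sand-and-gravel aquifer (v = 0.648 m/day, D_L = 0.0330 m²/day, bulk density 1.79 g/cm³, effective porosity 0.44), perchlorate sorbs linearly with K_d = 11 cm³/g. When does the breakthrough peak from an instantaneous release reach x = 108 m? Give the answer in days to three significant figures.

7620 days

Retardation factor R = 1 + ρ_b·K_d/n = 1 + 1.79 × 11/0.44 = 45.75.
Sorption retards both mechanisms: v_R = v/R = 0.01416 m/day, D_R = D/R = 0.0007213 m²/day.
Peak time from v_R²t² + 2D_R t − x² = 0: t = (√(D_R² + v_R²x²) − D_R)/v_R².
√(D_R² + v_R²x²) = √(0.0007213² + 0.01416² × 108²) = 1.529; v_R² = 0.0002005.
t = (1.529 − 0.0007213)/0.0002005 = 7620 days.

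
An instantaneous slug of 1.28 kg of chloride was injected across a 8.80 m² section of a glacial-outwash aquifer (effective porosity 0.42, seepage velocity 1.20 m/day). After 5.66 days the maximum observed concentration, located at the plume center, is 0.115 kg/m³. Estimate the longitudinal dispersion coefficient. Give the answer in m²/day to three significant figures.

0.128 m²/day

At the plume center C_max = M/(n_e·A·√(4πDt)), so D = M²/(4πt·(n_e·A·C_max)²).
n_e·A·C_max = 0.42 × 8.80 × 0.115 = 0.4250 kg/m.
D = 1.28²/(4π × 5.66 × 0.4250²) = 0.128 m²/day.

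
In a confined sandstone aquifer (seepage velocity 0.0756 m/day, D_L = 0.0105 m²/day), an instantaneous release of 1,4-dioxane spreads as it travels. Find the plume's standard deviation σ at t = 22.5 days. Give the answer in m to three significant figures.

0.687 m

Dispersive spreading gives a Gaussian with σ² = 2Dt; advection only shifts the center.
σ = √(2 × 0.0105 × 22.5) = 0.687 m.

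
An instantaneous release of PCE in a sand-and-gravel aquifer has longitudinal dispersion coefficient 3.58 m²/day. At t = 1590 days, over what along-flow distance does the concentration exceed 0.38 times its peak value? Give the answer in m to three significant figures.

297 m

The plume is Gaussian with σ = √(2Dt) = √(2 × 3.58 × 1590) = 106.7 m.
C/C_peak = exp(−Δx²/(2σ²)) = 0.38 ⇒ Δx = σ·√(−2 ln 0.38) = 106.7 × 1.391 = 148.4 m.
Width = 2Δx = 297 m.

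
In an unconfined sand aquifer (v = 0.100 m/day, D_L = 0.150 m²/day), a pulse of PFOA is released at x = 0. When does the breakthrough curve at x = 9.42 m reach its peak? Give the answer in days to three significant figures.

For the 1D instantaneous-source solution, setting ∂C/∂t = 0 at fixed x gives v²t² + 2Dt − x² = 0, so t = (√(D² + v²x²) − D)/v².
√(D² + v²x²) = √(0.150² + 0.100² × 9.42²) = 0.9539; v² = 0.01.
t = (0.9539 − 0.150)/0.01 = 80.4 days (vs. the pure-advection estimate x/v = 94.2 d).

80.4 days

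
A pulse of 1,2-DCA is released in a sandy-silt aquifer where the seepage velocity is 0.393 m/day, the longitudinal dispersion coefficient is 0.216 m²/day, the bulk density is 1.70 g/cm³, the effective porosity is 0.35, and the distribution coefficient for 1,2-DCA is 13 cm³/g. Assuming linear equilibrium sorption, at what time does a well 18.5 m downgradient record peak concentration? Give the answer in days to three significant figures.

2930 days

Retardation factor R = 1 + ρ_b·K_d/n = 1 + 1.70 × 13/0.35 = 64.14.
Sorption retards both mechanisms: v_R = v/R = 0.006127 m/day, D_R = D/R = 0.003368 m²/day.
Peak time from v_R²t² + 2D_R t − x² = 0: t = (√(D_R² + v_R²x²) − D_R)/v_R².
√(D_R² + v_R²x²) = √(0.003368² + 0.006127² × 18.5²) = 0.1134; v_R² = 3.754e-05.
t = (0.1134 − 0.003368)/3.754e-05 = 2930 days.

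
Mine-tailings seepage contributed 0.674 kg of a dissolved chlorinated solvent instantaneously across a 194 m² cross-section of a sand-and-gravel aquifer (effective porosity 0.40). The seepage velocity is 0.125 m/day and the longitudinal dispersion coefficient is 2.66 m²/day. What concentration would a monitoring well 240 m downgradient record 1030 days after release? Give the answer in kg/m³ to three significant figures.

1.51e-05 kg/m³

For an instantaneous plane source, C(x,t) = M/(n_e·A·√(4πDt)) · exp(−(x−vt)²/(4Dt)), with n_e·A the pore (flow) area.
Plume center vt = 0.125 × 1030 = 128.75 m, so the well at 240 m is 111.25 m downgradient of the peak.
√(4πDt) = 185.6 m, giving peak height M/(n_e·A·√(4πDt)) = 0.674/(0.40 × 194 × 185.6) = 4.680e-05 kg/m³.
(x−vt)²/(4Dt) = (111.25)²/(4 × 2.66 × 1030) = 1.129; exp(−1.129) = 0.3234.
C = 4.680e-05 × 0.3234 = 1.51e-05 kg/m³.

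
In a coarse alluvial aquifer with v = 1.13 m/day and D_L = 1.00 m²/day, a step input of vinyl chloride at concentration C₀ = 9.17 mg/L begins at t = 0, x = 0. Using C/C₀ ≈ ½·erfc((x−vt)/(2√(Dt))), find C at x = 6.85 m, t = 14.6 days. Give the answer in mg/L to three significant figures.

8.83 mg/L

For a continuous step input, C/C₀ ≈ ½·erfc((x−vt)/(2√(Dt))).
vt = 1.13 × 14.6 = 16.498 m and 2√(Dt) = 2√(1.00 × 14.6) = 7.642 m.
Argument (x−vt)/(2√(Dt)) = (6.85 − 16.498)/7.642 = -1.262; ½·erfc(-1.262) = 0.9628.
C = 9.17 × 0.9628 = 8.83 mg/L.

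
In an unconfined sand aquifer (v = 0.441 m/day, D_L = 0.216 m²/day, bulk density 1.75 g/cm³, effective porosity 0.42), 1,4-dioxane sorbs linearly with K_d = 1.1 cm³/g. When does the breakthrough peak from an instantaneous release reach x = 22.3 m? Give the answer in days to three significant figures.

Retardation factor R = 1 + ρ_b·K_d/n = 1 + 1.75 × 1.1/0.42 = 5.583.
Sorption retards both mechanisms: v_R = v/R = 0.07899 m/day, D_R = D/R = 0.03869 m²/day.
Peak time from v_R²t² + 2D_R t − x² = 0: t = (√(D_R² + v_R²x²) − D_R)/v_R².
√(D_R² + v_R²x²) = √(0.03869² + 0.07899² × 22.3²) = 1.762; v_R² = 0.006239.
t = (1.762 − 0.03869)/0.006239 = 276 days.

276 days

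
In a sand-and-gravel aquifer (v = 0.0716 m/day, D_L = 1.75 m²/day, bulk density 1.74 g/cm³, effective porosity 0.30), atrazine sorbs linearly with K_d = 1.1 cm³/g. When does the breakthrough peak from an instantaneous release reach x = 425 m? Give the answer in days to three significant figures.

41400 days

Retardation factor R = 1 + ρ_b·K_d/n = 1 + 1.74 × 1.1/0.30 = 7.380.
Sorption retards both mechanisms: v_R = v/R = 0.009702 m/day, D_R = D/R = 0.2371 m²/day.
Peak time from v_R²t² + 2D_R t − x² = 0: t = (√(D_R² + v_R²x²) − D_R)/v_R².
√(D_R² + v_R²x²) = √(0.2371² + 0.009702² × 425²) = 4.130; v_R² = 9.413e-05.
t = (4.130 − 0.2371)/9.413e-05 = 41400 days.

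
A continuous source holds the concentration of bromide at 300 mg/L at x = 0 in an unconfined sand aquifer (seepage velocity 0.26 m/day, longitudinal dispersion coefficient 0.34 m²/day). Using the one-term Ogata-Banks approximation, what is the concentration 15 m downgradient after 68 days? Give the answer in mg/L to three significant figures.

For a continuous step input, C/C₀ ≈ ½·erfc((x−vt)/(2√(Dt))).
vt = 0.26 × 68 = 17.68 m and 2√(Dt) = 2√(0.34 × 68) = 9.617 m.
Argument (x−vt)/(2√(Dt)) = (15 − 17.68)/9.617 = -0.2787; ½·erfc(-0.2787) = 0.6533.
C = 300 × 0.6533 = 196 mg/L.

196 mg/L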